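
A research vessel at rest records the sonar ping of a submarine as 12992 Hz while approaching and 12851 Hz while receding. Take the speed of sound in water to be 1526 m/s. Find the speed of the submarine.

f₁/f₂ = (v + v_s)/(v − v_s), so v_s = v · (f₁ − f₂)/(f₁ + f₂).
v_s = 1526 × (12992 − 12851)/(12992 + 12851) = 1526 × 141/25843 ≈ 8.3 m/s.

8.3 m/s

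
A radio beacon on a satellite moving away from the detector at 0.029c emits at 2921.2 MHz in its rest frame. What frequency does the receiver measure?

2837.7 MHz

Relativistic Doppler for frequency: f' = f₀ · √((1 − β)/(1 + β)).
f' = 2921.2 × √(0.9710/1.0290) = 2921.2 × 0.97141 ≈ 2837.7 MHz.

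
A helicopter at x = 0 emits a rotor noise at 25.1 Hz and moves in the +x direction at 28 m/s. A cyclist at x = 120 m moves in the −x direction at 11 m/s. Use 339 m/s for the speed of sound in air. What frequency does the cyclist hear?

The observer lies on the +x side, so the source is heading toward the observer and the observer is heading toward the source.
With source approaching and observer approaching, f' = f · (v + v_o)/(v − v_s).
f' = 25.1 × (339 + 11)/(339 − 28) = 25.1 × 350/311 ≈ 28.2 Hz.

28.2 Hz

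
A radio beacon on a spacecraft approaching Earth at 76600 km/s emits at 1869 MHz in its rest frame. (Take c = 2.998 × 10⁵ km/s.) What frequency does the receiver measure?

β = v/c = 76600/299800 = 0.2555.
Relativistic Doppler for frequency: f' = f₀ · √((1 + β)/(1 − β)).
f' = 1869 × √(1.2555/0.7445) = 1869 × 1.29861 ≈ 2427.1 MHz.

2427.1 MHz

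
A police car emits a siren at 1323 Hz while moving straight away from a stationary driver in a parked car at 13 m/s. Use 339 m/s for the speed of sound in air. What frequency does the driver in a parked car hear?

1274 Hz

Moving source, stationary observer: f' = f · v/(v + v_s) since the source is receding.
f' = 1323 × 339/(339 + 13) = 1323 × 339/352 ≈ 1274 Hz.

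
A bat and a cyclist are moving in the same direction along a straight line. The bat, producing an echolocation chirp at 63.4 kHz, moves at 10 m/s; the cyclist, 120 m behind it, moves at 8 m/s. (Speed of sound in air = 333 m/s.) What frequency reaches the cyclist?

The cyclist is behind, so the bat is moving away from it while the cyclist is moving toward the bat.
General Doppler shift: f' = f · (v + v_o)/(v + v_s).
f' = 63.4 × (333 + 8)/(333 + 10) = 63.4 × 341/343 ≈ 63.0 kHz.

63.0 kHz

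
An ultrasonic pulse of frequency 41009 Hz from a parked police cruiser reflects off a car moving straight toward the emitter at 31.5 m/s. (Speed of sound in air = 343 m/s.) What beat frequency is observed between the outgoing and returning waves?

8294 Hz

At the car (a moving observer), f₁ = f₀ · (v + u)/v = 41009 × 374.5/343 ≈ 44775 Hz.
The reflection then acts as a moving source: f₂ = f₁ · v/(v − u) ≈ 49303 Hz.
Beat frequency: |f₂ − f₀| = 2u·f₀/(v − u) = 2 × 31.5 × 41009/311.5 ≈ 8294 Hz.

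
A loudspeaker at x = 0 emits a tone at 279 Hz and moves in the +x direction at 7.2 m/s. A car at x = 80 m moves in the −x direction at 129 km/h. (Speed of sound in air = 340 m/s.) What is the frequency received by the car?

129 km/h = 35.83 m/s.
The observer lies on the +x side, so the source is heading toward the observer and the observer is heading toward the source.
With source approaching and observer approaching, f' = f · (v + v_o)/(v − v_s).
f' = 279 × (340 + 35.83)/(340 − 7.2) = 279 × 375.83/332.8 ≈ 315 Hz.

315 Hz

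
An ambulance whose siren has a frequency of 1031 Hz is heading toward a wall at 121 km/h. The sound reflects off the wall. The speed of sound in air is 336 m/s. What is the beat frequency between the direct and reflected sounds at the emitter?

121 km/h = 33.61 m/s.
The wall receives the sound from a moving source: f₁ = f₀ · v/(v − v_e) = 1031 × 336/302.39 ≈ 1146 Hz.
On the return leg the ambulance is a moving observer: f₂ = f₁ · (v + v_e)/v = 1146 × 369.61/336 ≈ 1260 Hz.
Equivalently f₂ = f₀ · (v + v_e)/(v − v_e).
Beat against the emitted tone: |f₂ − f₀| = 2v_e·f₀/(v − v_e) = 2 × 33.61 × 1031/302.39 ≈ 229 Hz.

229 Hz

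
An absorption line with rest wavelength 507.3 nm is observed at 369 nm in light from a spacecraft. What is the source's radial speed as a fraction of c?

0.308c

λ'/λ₀ = 0.7274 < 1 (blueshift), so the source is approaching.
λ'/λ₀ = √((1 − β)/(1 + β)) for an approaching source ⇒ β = (1 − r²)/(1 + r²) with r = λ'/λ₀.
β = (1 − 0.5291)/(1 + 0.5291) ≈ 0.308.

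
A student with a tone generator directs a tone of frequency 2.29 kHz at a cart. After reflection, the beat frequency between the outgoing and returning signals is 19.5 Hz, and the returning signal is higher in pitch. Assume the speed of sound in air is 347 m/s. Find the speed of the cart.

Double Doppler shift off a moving reflector: f₂ = f₀ · (v + u)/(v − u) (u > 0 toward emitter).
Returning signal is higher, so f₂ = f₀ + Δf = 2290 + 19.5 = 2309.5 Hz.
Rearranging, u = v · (f₂ − f₀)/(f₂ + f₀) = 347 × 19.5/4599.5 ≈ 1.47 m/s.
So the cart is moving at 1.47 m/s toward the emitter.

1.47 m/s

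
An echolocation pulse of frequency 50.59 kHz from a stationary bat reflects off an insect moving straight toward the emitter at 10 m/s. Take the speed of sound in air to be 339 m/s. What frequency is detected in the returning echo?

53.7 kHz

At the insect (a moving observer), f₁ = f₀ · (v + u)/v = 50.59 × 349/339 ≈ 52.1 kHz.
The reflection then acts as a moving source: f₂ = f₁ · v/(v − u) ≈ 53.7 kHz.
Equivalently f₂ = f₀ · (v + u)/(v − u).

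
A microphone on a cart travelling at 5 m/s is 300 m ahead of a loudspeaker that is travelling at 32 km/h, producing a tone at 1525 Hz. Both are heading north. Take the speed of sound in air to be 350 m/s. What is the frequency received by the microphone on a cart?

32 km/h = 8.889 m/s.
The microphone on a cart is ahead, so the loudspeaker is moving toward it while the microphone on a cart is moving away from the loudspeaker.
Both move, so f' = f · (v − v_o)/(v − v_s).
f' = 1525 × (350 − 5)/(350 − 8.889) = 1525 × 345/341.11 ≈ 1542 Hz.

1542 Hz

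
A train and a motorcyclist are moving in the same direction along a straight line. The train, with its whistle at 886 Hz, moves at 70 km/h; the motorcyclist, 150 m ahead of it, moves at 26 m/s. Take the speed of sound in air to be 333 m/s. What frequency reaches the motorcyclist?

70 km/h = 19.44 m/s.
The motorcyclist is ahead, so the train is moving toward it while the motorcyclist is moving away from the train.
With source approaching and observer receding, f' = f · (v − v_o)/(v − v_s).
f' = 886 × (333 − 26)/(333 − 19.44) = 886 × 307/313.56 ≈ 867 Hz.

867 Hz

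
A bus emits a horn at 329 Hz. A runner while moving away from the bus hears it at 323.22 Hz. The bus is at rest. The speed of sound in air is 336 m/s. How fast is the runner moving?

5.9 m/s

f' = f · (v − v_o)/v ⇒ v_o = v · |f'/f − 1|.
v_o = 336 × |323.22/329 − 1| = 336 × 0.01757 ≈ 5.9 m/s.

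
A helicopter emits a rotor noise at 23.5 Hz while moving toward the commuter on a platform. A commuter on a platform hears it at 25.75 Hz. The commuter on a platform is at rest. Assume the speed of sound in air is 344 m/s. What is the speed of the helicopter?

f' = f · v/(v − v_s) ⇒ v_s = v · |1 − f/f'|.
v_s = 344 × |1 − 23.5/25.75| = 344 × 0.08738 ≈ 30 m/s.

30 m/s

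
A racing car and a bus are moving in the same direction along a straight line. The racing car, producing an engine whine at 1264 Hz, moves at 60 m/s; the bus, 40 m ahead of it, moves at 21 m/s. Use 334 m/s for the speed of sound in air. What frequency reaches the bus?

1444 Hz

The bus is ahead, so the racing car is moving toward it while the bus is moving away from the racing car.
With source approaching and observer receding, f' = f · (v − v_o)/(v − v_s).
f' = 1264 × (334 − 21)/(334 − 60) = 1264 × 313/274 ≈ 1444 Hz.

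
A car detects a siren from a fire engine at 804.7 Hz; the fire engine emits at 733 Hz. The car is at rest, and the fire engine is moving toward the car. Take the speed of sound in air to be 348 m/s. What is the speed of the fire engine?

f' = f · v/(v − v_s) ⇒ v_s = v · |1 − f/f'|.
v_s = 348 × |1 − 733/804.7| = 348 × 0.0891 ≈ 31 m/s.

31 m/s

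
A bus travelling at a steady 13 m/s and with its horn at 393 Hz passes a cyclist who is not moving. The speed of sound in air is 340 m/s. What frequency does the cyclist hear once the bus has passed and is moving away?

379 Hz

Receding: f₂ = f · v/(v + v_s) = 393 × 340/353 ≈ 379 Hz.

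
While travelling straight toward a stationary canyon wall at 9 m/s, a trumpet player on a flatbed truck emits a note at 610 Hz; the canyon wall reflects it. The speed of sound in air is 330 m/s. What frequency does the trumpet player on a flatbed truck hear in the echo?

644 Hz

The canyon wall receives the sound from a moving source: f₁ = f₀ · v/(v − v_e) = 610 × 330/321 ≈ 627 Hz.
On the return leg the trumpet player on a flatbed truck is a moving observer: f₂ = f₁ · (v + v_e)/v = 627 × 339/330 ≈ 644 Hz.
Equivalently f₂ = f₀ · (v + v_e)/(v − v_e).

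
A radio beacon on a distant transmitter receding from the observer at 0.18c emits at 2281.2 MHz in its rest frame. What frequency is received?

1901.6 MHz

Relativistic Doppler for frequency: f' = f₀ · √((1 − β)/(1 + β)).
f' = 2281.2 × √(0.8200/1.1800) = 2281.2 × 0.83362 ≈ 1901.6 MHz.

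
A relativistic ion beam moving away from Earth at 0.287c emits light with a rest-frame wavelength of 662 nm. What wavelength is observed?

889.4 nm

Relativistic Doppler for wavelength: λ' = λ₀ · √((1 + β)/(1 − β)).
λ' = 662 × √(1.2870/0.7130) = 662 × 1.34352 ≈ 889.4 nm.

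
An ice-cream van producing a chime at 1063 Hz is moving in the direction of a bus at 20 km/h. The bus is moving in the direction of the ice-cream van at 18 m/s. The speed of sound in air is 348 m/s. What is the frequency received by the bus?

1136 Hz

20 km/h = 5.556 m/s.
With source approaching and observer approaching, f' = f · (v + v_o)/(v − v_s).
f' = 1063 × (348 + 18)/(348 − 5.556) = 1063 × 366/342.44 ≈ 1136 Hz.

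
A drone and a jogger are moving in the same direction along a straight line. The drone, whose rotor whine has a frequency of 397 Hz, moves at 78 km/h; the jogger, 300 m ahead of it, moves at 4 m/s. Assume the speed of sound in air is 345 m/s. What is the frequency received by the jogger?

419 Hz

78 km/h = 21.67 m/s.
The jogger is ahead, so the drone is moving toward it while the jogger is moving away from the drone.
With source approaching and observer receding, f' = f · (v − v_o)/(v − v_s).
f' = 397 × (345 − 4)/(345 − 21.67) = 397 × 341/323.33 ≈ 419 Hz.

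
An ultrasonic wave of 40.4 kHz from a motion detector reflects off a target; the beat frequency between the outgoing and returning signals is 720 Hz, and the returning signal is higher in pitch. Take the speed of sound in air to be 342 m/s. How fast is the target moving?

Double Doppler shift off a moving reflector: f₂ = f₀ · (v + u)/(v − u) (u > 0 toward emitter).
Returning signal is higher, so f₂ = f₀ + Δf = 40400 + 720 = 41120 Hz.
Rearranging, u = v · (f₂ − f₀)/(f₂ + f₀) = 342 × 720/81520 ≈ 3.0 m/s.
So the target is moving at 3.0 m/s toward the emitter.

3.0 m/s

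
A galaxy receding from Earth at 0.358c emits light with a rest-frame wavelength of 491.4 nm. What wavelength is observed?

Relativistic Doppler for wavelength: λ' = λ₀ · √((1 + β)/(1 − β)).
λ' = 491.4 × √(1.3580/0.6420) = 491.4 × 1.45439 ≈ 714.7 nm.

714.7 nm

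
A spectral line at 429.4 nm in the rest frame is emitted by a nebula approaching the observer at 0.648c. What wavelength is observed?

198.5 nm

Relativistic Doppler for wavelength: λ' = λ₀ · √((1 − β)/(1 + β)).
λ' = 429.4 × √(0.3520/1.6480) = 429.4 × 0.46216 ≈ 198.5 nm.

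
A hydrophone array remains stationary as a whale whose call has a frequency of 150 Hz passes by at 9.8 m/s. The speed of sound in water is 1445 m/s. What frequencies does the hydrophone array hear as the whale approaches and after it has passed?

151 Hz approaching; 149 Hz receding

Approaching: f₁ = f · v/(v − v_s) = 150 × 1445/1435.2 ≈ 151 Hz.
Receding: f₂ = f · v/(v + v_s) = 150 × 1445/1454.8 ≈ 149 Hz.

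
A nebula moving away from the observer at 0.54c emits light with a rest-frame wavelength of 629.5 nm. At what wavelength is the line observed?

1151.8 nm

Relativistic Doppler for wavelength: λ' = λ₀ · √((1 + β)/(1 − β)).
λ' = 629.5 × √(1.5400/0.4600) = 629.5 × 1.82971 ≈ 1151.8 nm.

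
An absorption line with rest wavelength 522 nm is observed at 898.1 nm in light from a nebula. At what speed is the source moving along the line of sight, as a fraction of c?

λ'/λ₀ = 1.7205 > 1 (redshift), so the source is receding.
λ'/λ₀ = √((1 + β)/(1 − β)) for a receding source ⇒ β = (r² − 1)/(r² + 1) with r = λ'/λ₀.
β = (2.9601 − 1)/(2.9601 + 1) ≈ 0.495.

0.495c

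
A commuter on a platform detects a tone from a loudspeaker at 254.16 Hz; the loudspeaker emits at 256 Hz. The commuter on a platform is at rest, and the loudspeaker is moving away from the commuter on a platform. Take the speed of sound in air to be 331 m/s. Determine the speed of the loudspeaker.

2.40 m/s

f' = f · v/(v + v_s) ⇒ v_s = v · |1 − f/f'|.
v_s = 331 × |1 − 256/254.16| = 331 × 0.00724 ≈ 2.40 m/s.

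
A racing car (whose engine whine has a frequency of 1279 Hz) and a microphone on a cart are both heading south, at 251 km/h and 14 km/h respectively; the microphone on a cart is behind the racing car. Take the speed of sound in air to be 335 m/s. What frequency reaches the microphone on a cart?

1071 Hz

251 km/h = 69.72 m/s; 14 km/h = 3.889 m/s.
The microphone on a cart is behind, so the racing car is moving away from it while the microphone on a cart is moving toward the racing car.
Both move, so f' = f · (v + v_o)/(v + v_s).
f' = 1279 × (335 + 3.889)/(335 + 69.72) = 1279 × 338.89/404.72 ≈ 1071 Hz.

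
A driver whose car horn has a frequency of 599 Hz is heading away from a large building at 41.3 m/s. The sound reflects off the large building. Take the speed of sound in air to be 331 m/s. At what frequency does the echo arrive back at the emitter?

466 Hz

The large building receives the sound from a moving source: f₁ = f₀ · v/(v + v_e) = 599 × 331/372.3 ≈ 533 Hz.
On the return leg the driver is a moving observer: f₂ = f₁ · (v − v_e)/v = 533 × 289.7/331 ≈ 466 Hz.
Equivalently f₂ = f₀ · (v − v_e)/(v + v_e).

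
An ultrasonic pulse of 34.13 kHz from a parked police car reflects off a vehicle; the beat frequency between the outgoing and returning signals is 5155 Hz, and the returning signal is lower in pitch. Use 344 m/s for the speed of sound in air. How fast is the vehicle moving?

Double Doppler shift off a moving reflector: f₂ = f₀ · (v + u)/(v − u) (u > 0 toward emitter).
Returning signal is lower, so f₂ = f₀ − Δf = 34130 − 5155 = 28975 Hz.
Rearranging, u = v · (f₂ − f₀)/(f₂ + f₀) = 344 × -5155/63105 ≈ -28 m/s.
So the vehicle is moving at 28 m/s away from the emitter.

28 m/s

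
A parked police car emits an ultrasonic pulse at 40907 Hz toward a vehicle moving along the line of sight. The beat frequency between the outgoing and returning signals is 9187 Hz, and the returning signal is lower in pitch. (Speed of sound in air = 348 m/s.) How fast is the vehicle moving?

44 m/s

Double Doppler shift off a moving reflector: f₂ = f₀ · (v + u)/(v − u) (u > 0 toward emitter).
Returning signal is lower, so f₂ = f₀ − Δf = 40907 − 9187 = 31720 Hz.
Rearranging, u = v · (f₂ − f₀)/(f₂ + f₀) = 348 × -9187/72627 ≈ -44 m/s.
So the vehicle is moving at 44 m/s away from the emitter.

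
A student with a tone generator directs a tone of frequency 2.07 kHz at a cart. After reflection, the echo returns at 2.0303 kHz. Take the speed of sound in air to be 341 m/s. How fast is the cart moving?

3.3 m/s

Double Doppler shift off a moving reflector: f₂ = f₀ · (v + u)/(v − u) (u > 0 toward emitter).
Rearranging, u = v · (f₂ − f₀)/(f₂ + f₀) = 341 × -0.0397/4.1003 ≈ -3.3 m/s.
So the cart is moving at 3.3 m/s away from the emitter.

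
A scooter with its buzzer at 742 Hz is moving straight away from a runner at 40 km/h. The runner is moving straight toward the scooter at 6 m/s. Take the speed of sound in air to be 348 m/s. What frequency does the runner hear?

731 Hz

40 km/h = 11.11 m/s.
With source receding and observer approaching, f' = f · (v + v_o)/(v + v_s).
f' = 742 × (348 + 6)/(348 + 11.11) = 742 × 354/359.11 ≈ 731 Hz.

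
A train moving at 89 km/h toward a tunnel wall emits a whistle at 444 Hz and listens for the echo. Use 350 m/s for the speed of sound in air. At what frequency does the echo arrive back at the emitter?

89 km/h = 24.72 m/s.
The tunnel wall receives the sound from a moving source: f₁ = f₀ · v/(v − v_e) = 444 × 350/325.28 ≈ 478 Hz.
On the return leg the train is a moving observer: f₂ = f₁ · (v + v_e)/v = 478 × 374.72/350 ≈ 511 Hz.
Equivalently f₂ = f₀ · (v + v_e)/(v − v_e).

511 Hz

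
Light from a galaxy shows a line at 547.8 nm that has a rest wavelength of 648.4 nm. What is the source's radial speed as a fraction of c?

λ'/λ₀ = 0.8448 < 1 (blueshift), so the source is approaching.
λ'/λ₀ = √((1 − β)/(1 + β)) for an approaching source ⇒ β = (1 − r²)/(1 + r²) with r = λ'/λ₀.
β = (1 − 0.7138)/(1 + 0.7138) ≈ 0.167.

0.167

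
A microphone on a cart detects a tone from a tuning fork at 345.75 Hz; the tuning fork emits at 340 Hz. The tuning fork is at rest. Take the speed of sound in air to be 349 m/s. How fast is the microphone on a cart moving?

5.9 m/s

f' > f, so the microphone on a cart is approaching.
f' = f · (v + v_o)/v ⇒ v_o = v · |f'/f − 1|.
v_o = 349 × |345.75/340 − 1| = 349 × 0.01691 ≈ 5.9 m/s.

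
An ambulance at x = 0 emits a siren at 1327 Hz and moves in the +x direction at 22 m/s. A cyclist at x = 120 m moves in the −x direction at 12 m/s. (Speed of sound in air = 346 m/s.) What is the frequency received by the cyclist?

1466 Hz

The observer lies on the +x side, so the source is heading toward the observer and the observer is heading toward the source.
With source approaching and observer approaching, f' = f · (v + v_o)/(v − v_s).
f' = 1327 × (346 + 12)/(346 − 22) = 1327 × 358/324 ≈ 1466 Hz.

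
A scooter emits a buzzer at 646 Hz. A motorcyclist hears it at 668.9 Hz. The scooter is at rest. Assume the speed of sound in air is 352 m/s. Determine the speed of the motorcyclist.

f' > f, so the motorcyclist is approaching.
f' = f · (v + v_o)/v ⇒ v_o = v · |f'/f − 1|.
v_o = 352 × |668.9/646 − 1| = 352 × 0.03545 ≈ 12.5 m/s.

12.5 m/s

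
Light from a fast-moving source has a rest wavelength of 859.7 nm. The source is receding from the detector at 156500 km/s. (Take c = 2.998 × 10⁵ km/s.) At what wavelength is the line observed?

1534.1 nm

β = v/c = 156500/299800 = 0.5220.
Relativistic Doppler for wavelength: λ' = λ₀ · √((1 + β)/(1 − β)).
λ' = 859.7 × √(1.5220/0.4780) = 859.7 × 1.78444 ≈ 1534.1 nm.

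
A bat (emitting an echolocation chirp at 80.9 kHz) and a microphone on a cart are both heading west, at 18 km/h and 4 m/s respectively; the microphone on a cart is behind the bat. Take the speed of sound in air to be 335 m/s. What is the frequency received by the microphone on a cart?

18 km/h = 5 m/s.
The microphone on a cart is behind, so the bat is moving away from it while the microphone on a cart is moving toward the bat.
With source receding and observer approaching, f' = f · (v + v_o)/(v + v_s).
f' = 80.9 × (335 + 4)/(335 + 5) = 80.9 × 339/340 ≈ 80.7 kHz.

80.7 kHz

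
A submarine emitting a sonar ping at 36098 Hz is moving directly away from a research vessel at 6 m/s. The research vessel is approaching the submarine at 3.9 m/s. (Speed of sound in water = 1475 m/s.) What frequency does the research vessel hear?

Both move, so f' = f · (v + v_o)/(v + v_s).
f' = 36098 × (1475 + 3.9)/(1475 + 6) = 36098 × 1478.9/1481 ≈ 36047 Hz.

36047 Hz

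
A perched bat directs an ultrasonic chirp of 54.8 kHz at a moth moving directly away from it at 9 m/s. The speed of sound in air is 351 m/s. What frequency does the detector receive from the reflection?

At the moth (a moving observer), f₁ = f₀ · (v − u)/v = 54.8 × 342/351 ≈ 53.4 kHz.
The reflection then acts as a moving source: f₂ = f₁ · v/(v + u) ≈ 52.1 kHz.

52.1 kHz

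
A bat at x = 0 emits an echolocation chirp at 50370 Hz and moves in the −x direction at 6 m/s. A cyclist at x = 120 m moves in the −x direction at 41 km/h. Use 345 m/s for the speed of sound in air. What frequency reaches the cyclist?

51143 Hz

41 km/h = 11.39 m/s.
The observer lies on the +x side, so the source is heading away from the observer and the observer is heading toward the source.
General Doppler shift: f' = f · (v + v_o)/(v + v_s).
f' = 50370 × (345 + 11.39)/(345 + 6) = 50370 × 356.39/351 ≈ 51143 Hz.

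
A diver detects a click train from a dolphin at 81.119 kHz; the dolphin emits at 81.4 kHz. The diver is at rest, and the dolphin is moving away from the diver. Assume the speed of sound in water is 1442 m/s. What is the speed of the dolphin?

5.0 m/s

f' = f · v/(v + v_s) ⇒ v_s = v · |1 − f/f'|.
v_s = 1442 × |1 − 81.4/81.119| = 1442 × 0.003464 ≈ 5.0 m/s.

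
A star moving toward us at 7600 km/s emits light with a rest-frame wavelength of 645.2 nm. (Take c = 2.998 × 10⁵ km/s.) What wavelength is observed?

β = v/c = 7600/299800 = 0.0254.
Relativistic Doppler for wavelength: λ' = λ₀ · √((1 − β)/(1 + β)).
λ' = 645.2 × √(0.9746/1.0254) = 645.2 × 0.97496 ≈ 629.0 nm.

629.0 nm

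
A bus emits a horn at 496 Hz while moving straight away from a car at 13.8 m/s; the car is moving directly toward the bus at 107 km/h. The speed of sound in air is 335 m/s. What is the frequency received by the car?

107 km/h = 29.72 m/s.
Both move, so f' = f · (v + v_o)/(v + v_s).
f' = 496 × (335 + 29.72)/(335 + 13.8) = 496 × 364.72/348.8 ≈ 519 Hz.

519 Hz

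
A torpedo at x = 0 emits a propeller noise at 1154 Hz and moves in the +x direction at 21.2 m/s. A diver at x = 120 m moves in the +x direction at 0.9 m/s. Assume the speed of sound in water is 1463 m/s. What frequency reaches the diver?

The observer lies on the +x side, so the source is heading toward the observer and the observer is heading away from the source.
With source approaching and observer receding, f' = f · (v − v_o)/(v − v_s).
f' = 1154 × (1463 − 0.9)/(1463 − 21.2) = 1154 × 1462.1/1441.8 ≈ 1170 Hz.

1170 Hz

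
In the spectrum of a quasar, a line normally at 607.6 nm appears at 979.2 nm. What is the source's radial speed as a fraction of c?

λ'/λ₀ = 1.6116 > 1 (redshift), so the source is receding.
λ'/λ₀ = √((1 + β)/(1 − β)) for a receding source ⇒ β = (r² − 1)/(r² + 1) with r = λ'/λ₀.
β = (2.5972 − 1)/(2.5972 + 1) ≈ 0.444.

0.444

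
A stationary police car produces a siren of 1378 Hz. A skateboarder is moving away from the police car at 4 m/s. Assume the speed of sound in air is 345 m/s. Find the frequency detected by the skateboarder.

Moving observer, stationary source: f' = f · (v − v_o)/v.
f' = 1378 × (345 − 4)/345 = 1378 × 341/345 ≈ 1362 Hz.

1362 Hz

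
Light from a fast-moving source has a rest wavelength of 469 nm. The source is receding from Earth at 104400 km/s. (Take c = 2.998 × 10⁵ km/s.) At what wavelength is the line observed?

β = v/c = 104400/299800 = 0.3482.
Relativistic Doppler for wavelength: λ' = λ₀ · √((1 + β)/(1 − β)).
λ' = 469 × √(1.3482/0.6518) = 469 × 1.43825 ≈ 674.5 nm.

674.5 nm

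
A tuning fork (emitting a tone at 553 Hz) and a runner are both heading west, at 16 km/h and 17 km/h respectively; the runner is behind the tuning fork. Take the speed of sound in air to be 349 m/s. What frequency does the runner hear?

16 km/h = 4.444 m/s; 17 km/h = 4.722 m/s.
The runner is behind, so the tuning fork is moving away from it while the runner is moving toward the tuning fork.
Both move, so f' = f · (v + v_o)/(v + v_s).
f' = 553 × (349 + 4.722)/(349 + 4.444) = 553 × 353.72/353.44 ≈ 553 Hz.

553 Hz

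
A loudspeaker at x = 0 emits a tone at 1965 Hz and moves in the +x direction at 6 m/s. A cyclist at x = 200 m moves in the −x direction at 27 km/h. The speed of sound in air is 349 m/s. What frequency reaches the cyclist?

27 km/h = 7.5 m/s.
The observer lies on the +x side, so the source is heading toward the observer and the observer is heading toward the source.
General Doppler shift: f' = f · (v + v_o)/(v − v_s).
f' = 1965 × (349 + 7.5)/(349 − 6) = 1965 × 356.5/343 ≈ 2042 Hz.

2042 Hz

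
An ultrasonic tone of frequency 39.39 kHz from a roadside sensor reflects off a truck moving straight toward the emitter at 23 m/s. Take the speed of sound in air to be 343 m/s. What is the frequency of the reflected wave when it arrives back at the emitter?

45.1 kHz

At the truck (a moving observer), f₁ = f₀ · (v + u)/v = 39.39 × 366/343 ≈ 42.0 kHz.
The reflection then acts as a moving source: f₂ = f₁ · v/(v − u) ≈ 45.1 kHz.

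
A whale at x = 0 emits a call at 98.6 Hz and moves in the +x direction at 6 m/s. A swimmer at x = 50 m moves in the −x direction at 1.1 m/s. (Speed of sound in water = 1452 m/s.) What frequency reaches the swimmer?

99 Hz

The observer lies on the +x side, so the source is heading toward the observer and the observer is heading toward the source.
With source approaching and observer approaching, f' = f · (v + v_o)/(v − v_s).
f' = 98.6 × (1452 + 1.1)/(1452 − 6) = 98.6 × 1453.1/1446 ≈ 99 Hz.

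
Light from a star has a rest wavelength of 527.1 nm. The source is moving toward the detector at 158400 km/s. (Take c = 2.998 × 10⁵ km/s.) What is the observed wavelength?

292.8 nm

β = v/c = 158400/299800 = 0.5284.
Relativistic Doppler for wavelength: λ' = λ₀ · √((1 − β)/(1 + β)).
λ' = 527.1 × √(0.4716/1.5284) = 527.1 × 0.55552 ≈ 292.8 nm.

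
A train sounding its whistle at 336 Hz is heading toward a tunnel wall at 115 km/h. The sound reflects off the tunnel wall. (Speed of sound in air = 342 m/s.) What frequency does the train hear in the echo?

115 km/h = 31.94 m/s.
The tunnel wall receives the sound from a moving source: f₁ = f₀ · v/(v − v_e) = 336 × 342/310.06 ≈ 371 Hz.
On the return leg the train is a moving observer: f₂ = f₁ · (v + v_e)/v = 371 × 373.94/342 ≈ 405 Hz.

405 Hz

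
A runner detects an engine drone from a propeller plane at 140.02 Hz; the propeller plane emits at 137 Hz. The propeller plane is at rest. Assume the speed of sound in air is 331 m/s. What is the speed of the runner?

7.3 m/s

f' > f, so the runner is approaching.
f' = f · (v + v_o)/v ⇒ v_o = v · |f'/f − 1|.
v_o = 331 × |140.02/137 − 1| = 331 × 0.02204 ≈ 7.3 m/s.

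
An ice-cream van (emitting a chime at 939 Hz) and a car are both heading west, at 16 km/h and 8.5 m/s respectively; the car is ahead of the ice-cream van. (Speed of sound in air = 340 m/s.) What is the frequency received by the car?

928 Hz

16 km/h = 4.444 m/s.
The car is ahead, so the ice-cream van is moving toward it while the car is moving away from the ice-cream van.
With source approaching and observer receding, f' = f · (v − v_o)/(v − v_s).
f' = 939 × (340 − 8.5)/(340 − 4.444) = 939 × 331.5/335.56 ≈ 928 Hz.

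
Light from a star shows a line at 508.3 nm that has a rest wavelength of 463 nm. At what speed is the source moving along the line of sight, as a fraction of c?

λ'/λ₀ = 1.0978 > 1 (redshift), so the source is receding.
λ'/λ₀ = √((1 + β)/(1 − β)) for a receding source ⇒ β = (r² − 1)/(r² + 1) with r = λ'/λ₀.
β = (1.2053 − 1)/(1.2053 + 1) ≈ 0.093.

0.093c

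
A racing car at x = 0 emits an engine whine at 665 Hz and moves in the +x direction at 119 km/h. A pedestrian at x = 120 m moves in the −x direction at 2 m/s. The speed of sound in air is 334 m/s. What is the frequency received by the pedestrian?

742 Hz

119 km/h = 33.06 m/s.
The observer lies on the +x side, so the source is heading toward the observer and the observer is heading toward the source.
General Doppler shift: f' = f · (v + v_o)/(v − v_s).
f' = 665 × (334 + 2)/(334 − 33.06) = 665 × 336/300.94 ≈ 742 Hz.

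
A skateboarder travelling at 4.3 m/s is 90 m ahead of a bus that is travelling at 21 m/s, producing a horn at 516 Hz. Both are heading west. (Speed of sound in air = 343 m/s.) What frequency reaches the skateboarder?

The skateboarder is ahead, so the bus is moving toward it while the skateboarder is moving away from the bus.
With source approaching and observer receding, f' = f · (v − v_o)/(v − v_s).
f' = 516 × (343 − 4.3)/(343 − 21) = 516 × 338.7/322 ≈ 543 Hz.

543 Hz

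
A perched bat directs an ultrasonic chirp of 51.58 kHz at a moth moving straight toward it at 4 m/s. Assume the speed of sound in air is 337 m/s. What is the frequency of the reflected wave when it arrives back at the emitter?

52.8 kHz

The moth first receives the wave as a moving observer: f₁ = f₀ · (v + u)/v = 51.58 × (337 + 4)/337 ≈ 52.2 kHz.
The reflection then acts as a moving source: f₂ = f₁ · v/(v − u) ≈ 52.8 kHz.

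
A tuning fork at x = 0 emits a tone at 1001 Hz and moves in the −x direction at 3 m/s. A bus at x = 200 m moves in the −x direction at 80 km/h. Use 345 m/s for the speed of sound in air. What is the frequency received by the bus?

80 km/h = 22.22 m/s.
The observer lies on the +x side, so the source is heading away from the observer and the observer is heading toward the source.
Both move, so f' = f · (v + v_o)/(v + v_s).
f' = 1001 × (345 + 22.22)/(345 + 3) = 1001 × 367.22/348 ≈ 1056 Hz.

1056 Hz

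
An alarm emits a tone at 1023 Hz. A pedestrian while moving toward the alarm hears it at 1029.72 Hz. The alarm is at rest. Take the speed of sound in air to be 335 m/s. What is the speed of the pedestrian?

f' = f · (v + v_o)/v ⇒ v_o = v · |f'/f − 1|.
v_o = 335 × |1029.72/1023 − 1| = 335 × 0.006569 ≈ 2.20 m/s.

2.20 m/s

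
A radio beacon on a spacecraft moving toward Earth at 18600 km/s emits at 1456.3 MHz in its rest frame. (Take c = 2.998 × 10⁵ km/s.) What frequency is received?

1549.6 MHz

β = v/c = 18600/299800 = 0.0620.
Relativistic Doppler for frequency: f' = f₀ · √((1 + β)/(1 − β)).
f' = 1456.3 × √(1.0620/0.9380) = 1456.3 × 1.06409 ≈ 1549.6 MHz.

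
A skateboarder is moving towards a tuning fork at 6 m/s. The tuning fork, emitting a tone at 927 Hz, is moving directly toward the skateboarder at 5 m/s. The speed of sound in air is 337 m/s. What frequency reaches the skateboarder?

958 Hz

Both move, so f' = f · (v + v_o)/(v − v_s).
f' = 927 × (337 + 6)/(337 − 5) = 927 × 343/332 ≈ 958 Hz.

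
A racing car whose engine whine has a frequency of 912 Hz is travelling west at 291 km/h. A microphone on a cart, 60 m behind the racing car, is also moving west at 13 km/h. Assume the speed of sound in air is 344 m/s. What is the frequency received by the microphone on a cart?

291 km/h = 80.83 m/s; 13 km/h = 3.611 m/s.
The microphone on a cart is behind, so the racing car is moving away from it while the microphone on a cart is moving toward the racing car.
General Doppler shift: f' = f · (v + v_o)/(v + v_s).
f' = 912 × (344 + 3.611)/(344 + 80.83) = 912 × 347.61/424.83 ≈ 746 Hz.

746 Hz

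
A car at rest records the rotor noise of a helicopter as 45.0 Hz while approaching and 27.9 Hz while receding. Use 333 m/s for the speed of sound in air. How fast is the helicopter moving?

78 m/s

f₁/f₂ = (v + v_s)/(v − v_s), so v_s = v · (f₁ − f₂)/(f₁ + f₂).
v_s = 333 × (45.0 − 27.9)/(45.0 + 27.9) = 333 × 17.1/72.9 ≈ 78 m/s.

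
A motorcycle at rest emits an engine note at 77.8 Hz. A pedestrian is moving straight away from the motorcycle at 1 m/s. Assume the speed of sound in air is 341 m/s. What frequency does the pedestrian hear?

Moving observer, stationary source: f' = f · (v − v_o)/v.
f' = 77.8 × (341 − 1)/341 = 77.8 × 340/341 ≈ 78 Hz.

78 Hz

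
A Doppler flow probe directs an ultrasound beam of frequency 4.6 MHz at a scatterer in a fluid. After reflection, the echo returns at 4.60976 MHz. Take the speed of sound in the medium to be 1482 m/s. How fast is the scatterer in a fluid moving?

1.57 m/s

Double Doppler shift off a moving reflector: f₂ = f₀ · (v + u)/(v − u) (u > 0 toward emitter).
Rearranging, u = v · (f₂ − f₀)/(f₂ + f₀) = 1482 × 0.00976/9.20976 ≈ 1.57 m/s.
So the scatterer in a fluid is moving at 1.57 m/s toward the emitter.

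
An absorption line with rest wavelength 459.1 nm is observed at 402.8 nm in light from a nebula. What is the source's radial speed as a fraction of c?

0.130c

λ'/λ₀ = 0.8774 < 1 (blueshift), so the source is approaching.
λ'/λ₀ = √((1 − β)/(1 + β)) for an approaching source ⇒ β = (1 − r²)/(1 + r²) with r = λ'/λ₀.
β = (1 − 0.7698)/(1 + 0.7698) ≈ 0.130.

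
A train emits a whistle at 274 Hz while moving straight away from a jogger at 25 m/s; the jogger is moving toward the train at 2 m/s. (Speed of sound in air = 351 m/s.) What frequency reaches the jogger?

257 Hz

General Doppler shift: f' = f · (v + v_o)/(v + v_s).
f' = 274 × (351 + 2)/(351 + 25) = 274 × 353/376 ≈ 257 Hz.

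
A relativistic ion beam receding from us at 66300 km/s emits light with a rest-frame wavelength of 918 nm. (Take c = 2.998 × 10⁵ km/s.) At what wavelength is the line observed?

β = v/c = 66300/299800 = 0.2211.
Relativistic Doppler for wavelength: λ' = λ₀ · √((1 + β)/(1 − β)).
λ' = 918 × √(1.2211/0.7789) = 918 × 1.25215 ≈ 1149.5 nm.

1149.5 nm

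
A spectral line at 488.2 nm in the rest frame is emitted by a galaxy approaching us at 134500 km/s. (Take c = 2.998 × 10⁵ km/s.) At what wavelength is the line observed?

β = v/c = 134500/299800 = 0.4486.
Relativistic Doppler for wavelength: λ' = λ₀ · √((1 − β)/(1 + β)).
λ' = 488.2 × √(0.5514/1.4486) = 488.2 × 0.61694 ≈ 301.2 nm.

301.2 nm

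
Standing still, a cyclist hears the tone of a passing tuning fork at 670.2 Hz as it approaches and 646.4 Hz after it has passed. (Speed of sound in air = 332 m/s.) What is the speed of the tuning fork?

f₁/f₂ = (v + v_s)/(v − v_s), so v_s = v · (f₁ − f₂)/(f₁ + f₂).
v_s = 332 × (670.2 − 646.4)/(670.2 + 646.4) = 332 × 23.8/1316.6 ≈ 6.0 m/s.

6.0 m/s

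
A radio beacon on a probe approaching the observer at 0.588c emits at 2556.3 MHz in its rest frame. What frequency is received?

Relativistic Doppler for frequency: f' = f₀ · √((1 + β)/(1 − β)).
f' = 2556.3 × √(1.5880/0.4120) = 2556.3 × 1.96325 ≈ 5018.7 MHz.

5018.7 MHz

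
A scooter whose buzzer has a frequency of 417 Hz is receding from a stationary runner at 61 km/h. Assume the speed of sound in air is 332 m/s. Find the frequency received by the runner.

397 Hz

61 km/h = 16.94 m/s.
Moving source, stationary observer: f' = f · v/(v + v_s) since the source is receding.
f' = 417 × 332/(332 + 16.94) = 417 × 332/348.9 ≈ 397 Hz.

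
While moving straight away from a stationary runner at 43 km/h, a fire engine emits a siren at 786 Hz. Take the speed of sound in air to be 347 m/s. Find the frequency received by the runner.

760 Hz

43 km/h = 11.94 m/s.
With the source moving away from a stationary observer, f' = f · v/(v + v_s).
f' = 786 × 347/(347 + 11.94) = 786 × 347/358.9 ≈ 760 Hz.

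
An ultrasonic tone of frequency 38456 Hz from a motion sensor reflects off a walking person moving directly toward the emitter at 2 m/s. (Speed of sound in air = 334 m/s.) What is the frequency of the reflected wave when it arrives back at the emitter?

The walking person first receives the wave as a moving observer: f₁ = f₀ · (v + u)/v = 38456 × (334 + 2)/334 ≈ 38686 Hz.
On reflection it acts as a source moving toward the stationary detector: f₂ = f₁ · v/(v − u) = 38686 × 334/332 ≈ 38919 Hz.
Equivalently f₂ = f₀ · (v + u)/(v − u).

38919 Hz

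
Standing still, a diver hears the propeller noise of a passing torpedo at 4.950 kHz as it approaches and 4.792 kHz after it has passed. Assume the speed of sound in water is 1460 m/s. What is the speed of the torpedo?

23.7 m/s

f₁/f₂ = (v + v_s)/(v − v_s), so v_s = v · (f₁ − f₂)/(f₁ + f₂).
v_s = 1460 × (4.950 − 4.792)/(4.950 + 4.792) = 1460 × 0.158/9.742 ≈ 23.7 m/s.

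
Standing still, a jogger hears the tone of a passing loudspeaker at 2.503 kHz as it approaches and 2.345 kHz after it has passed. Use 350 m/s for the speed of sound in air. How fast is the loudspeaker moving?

f₁/f₂ = (v + v_s)/(v − v_s), so v_s = v · (f₁ − f₂)/(f₁ + f₂).
v_s = 350 × (2.503 − 2.345)/(2.503 + 2.345) = 350 × 0.158/4.848 ≈ 11.4 m/s.

11.4 m/s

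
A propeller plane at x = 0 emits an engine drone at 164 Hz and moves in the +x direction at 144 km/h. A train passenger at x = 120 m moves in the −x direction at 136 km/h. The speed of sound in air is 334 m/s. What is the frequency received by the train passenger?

144 km/h = 40 m/s; 136 km/h = 37.78 m/s.
The observer lies on the +x side, so the source is heading toward the observer and the observer is heading toward the source.
Both move, so f' = f · (v + v_o)/(v − v_s).
f' = 164 × (334 + 37.78)/(334 − 40) = 164 × 371.78/294 ≈ 207 Hz.

207 Hz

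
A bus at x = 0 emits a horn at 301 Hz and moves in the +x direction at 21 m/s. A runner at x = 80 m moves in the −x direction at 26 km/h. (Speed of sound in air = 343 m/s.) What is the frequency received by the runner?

26 km/h = 7.222 m/s.
The observer lies on the +x side, so the source is heading toward the observer and the observer is heading toward the source.
General Doppler shift: f' = f · (v + v_o)/(v − v_s).
f' = 301 × (343 + 7.222)/(343 − 21) = 301 × 350.22/322 ≈ 327 Hz.

327 Hz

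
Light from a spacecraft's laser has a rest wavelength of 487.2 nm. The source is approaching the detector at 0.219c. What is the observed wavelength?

390.0 nm

Relativistic Doppler for wavelength: λ' = λ₀ · √((1 − β)/(1 + β)).
λ' = 487.2 × √(0.7810/1.2190) = 487.2 × 0.80043 ≈ 390.0 nm.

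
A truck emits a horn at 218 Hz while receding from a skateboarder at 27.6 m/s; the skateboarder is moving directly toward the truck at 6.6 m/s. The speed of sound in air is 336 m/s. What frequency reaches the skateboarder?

Both move, so f' = f · (v + v_o)/(v + v_s).
f' = 218 × (336 + 6.6)/(336 + 27.6) = 218 × 342.6/363.6 ≈ 205 Hz.

205 Hz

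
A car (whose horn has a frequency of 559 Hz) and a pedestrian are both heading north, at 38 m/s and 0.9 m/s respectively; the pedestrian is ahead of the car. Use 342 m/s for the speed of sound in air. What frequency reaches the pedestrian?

The pedestrian is ahead, so the car is moving toward it while the pedestrian is moving away from the car.
With source approaching and observer receding, f' = f · (v − v_o)/(v − v_s).
f' = 559 × (342 − 0.9)/(342 − 38) = 559 × 341.1/304 ≈ 627 Hz.

627 Hz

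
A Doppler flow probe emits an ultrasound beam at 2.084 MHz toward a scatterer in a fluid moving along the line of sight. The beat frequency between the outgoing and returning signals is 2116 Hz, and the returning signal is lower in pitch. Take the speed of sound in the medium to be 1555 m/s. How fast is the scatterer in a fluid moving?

Double Doppler shift off a moving reflector: f₂ = f₀ · (v + u)/(v − u) (u > 0 toward emitter).
Returning signal is lower, so f₂ = f₀ − Δf = 2084000 − 2116 = 2081884 Hz.
Rearranging, u = v · (f₂ − f₀)/(f₂ + f₀) = 1555 × -2116/4165884 ≈ -0.79 m/s.
So the scatterer in a fluid is moving at 0.79 m/s away from the emitter.

0.79 m/s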